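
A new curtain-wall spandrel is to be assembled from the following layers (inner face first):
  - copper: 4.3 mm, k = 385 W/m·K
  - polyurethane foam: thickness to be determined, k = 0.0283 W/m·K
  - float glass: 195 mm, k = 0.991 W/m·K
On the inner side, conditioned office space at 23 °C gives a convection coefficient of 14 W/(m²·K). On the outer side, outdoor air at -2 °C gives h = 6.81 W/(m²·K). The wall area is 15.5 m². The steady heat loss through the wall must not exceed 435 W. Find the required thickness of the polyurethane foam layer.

Series thermal resistances:
R_inner film = 1/(h_i·A) = 1/(14×15.5) = 0.004608 K/W
R_copper = L/(kA) = 0.0043/(385×15.5) = 7.206×10^-7 K/W
R_float glass = L/(kA) = 0.195/(0.991×15.5) = 0.01269 K/W
R_outer film = 1/(h_o·A) = 1/(6.81×15.5) = 0.009474 K/W
Sum of the known resistances R_other = 0.02678 K/W
Required total resistance R_tot = ΔT/Q_allow = 25/435 = 0.05747 K/W
R_polyurethane foam = R_tot − R_other = 0.03069 K/W
L = R·k·A = 0.03069×0.0283×15.5

L ≈ 13.5 mm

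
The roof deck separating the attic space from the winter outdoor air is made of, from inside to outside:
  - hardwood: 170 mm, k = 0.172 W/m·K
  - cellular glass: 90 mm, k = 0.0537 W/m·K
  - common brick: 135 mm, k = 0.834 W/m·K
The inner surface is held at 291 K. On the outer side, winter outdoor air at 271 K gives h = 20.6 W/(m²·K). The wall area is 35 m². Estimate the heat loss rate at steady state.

Thermal resistances in series:
R_hardwood = L/(kA) = 0.17/(0.172×35) = 0.02824 K/W
R_cellular glass = L/(kA) = 0.09/(0.0537×35) = 0.04789 K/W
R_common brick = L/(kA) = 0.135/(0.834×35) = 0.004625 K/W
R_outer film = 1/(h_o·A) = 1/(20.6×35) = 0.001387 K/W
R_total = 0.08214 K/W
Q = ΔT / R_total = 20 / 0.08214

Q ≈ 243 W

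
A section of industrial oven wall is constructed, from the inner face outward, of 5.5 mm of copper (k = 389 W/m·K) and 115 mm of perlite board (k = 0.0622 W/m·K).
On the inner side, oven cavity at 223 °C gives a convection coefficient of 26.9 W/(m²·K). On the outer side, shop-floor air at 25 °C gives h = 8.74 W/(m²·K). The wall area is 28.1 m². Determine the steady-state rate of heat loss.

Series thermal resistances:
R_inner film = 1/(h_i·A) = 1/(26.9×28.1) = 0.001323 K/W
R_copper = L/(kA) = 0.0055/(389×28.1) = 5.032×10^-7 K/W
R_perlite board = L/(kA) = 0.115/(0.0622×28.1) = 0.0658 K/W
R_outer film = 1/(h_o·A) = 1/(8.74×28.1) = 0.004072 K/W
R_total = 0.07119 K/W
Q = ΔT / R_total = 198 / 0.07119

Q ≈ 2780 W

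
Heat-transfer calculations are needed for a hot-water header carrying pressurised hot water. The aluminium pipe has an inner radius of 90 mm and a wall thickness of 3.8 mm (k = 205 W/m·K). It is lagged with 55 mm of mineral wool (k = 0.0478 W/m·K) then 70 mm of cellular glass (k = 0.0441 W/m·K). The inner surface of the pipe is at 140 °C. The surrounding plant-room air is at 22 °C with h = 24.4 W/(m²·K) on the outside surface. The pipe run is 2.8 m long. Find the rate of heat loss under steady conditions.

Q ≈ 112 W

Per-layer cylindrical resistances, series-summed:
R_aluminium pipe wall = ln(93.8/90)/(2π×205×2.8) = 1.147×10^-5 K/W
R_mineral wool = ln(148.8/93.8)/(2π×0.0478×2.8) = 0.5487 K/W
R_cellular glass = ln(218.8/148.8)/(2π×0.0441×2.8) = 0.4969 K/W
R_outer film = 1/(h_o·2πr_oL) = 1/(24.4×2π×0.2188×2.8) = 0.01065 K/W
R_total = 1.056 K/W
Q = ΔT/R_total = 118/1.056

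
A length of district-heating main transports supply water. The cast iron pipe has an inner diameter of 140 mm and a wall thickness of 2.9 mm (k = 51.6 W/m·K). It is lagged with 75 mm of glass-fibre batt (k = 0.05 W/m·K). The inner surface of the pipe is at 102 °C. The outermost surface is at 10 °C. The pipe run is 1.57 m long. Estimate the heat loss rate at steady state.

Treating each annulus and film as a series resistance:
R_cast iron pipe wall = ln(72.9/70)/(2π×51.6×1.57) = 7.975×10^-5 K/W
R_glass-fibre batt = ln(147.9/72.9)/(2π×0.05×1.57) = 1.434 K/W
R_total = 1.434 K/W
Q = ΔT/R_total = 92/1.434

Q ≈ 64.1 W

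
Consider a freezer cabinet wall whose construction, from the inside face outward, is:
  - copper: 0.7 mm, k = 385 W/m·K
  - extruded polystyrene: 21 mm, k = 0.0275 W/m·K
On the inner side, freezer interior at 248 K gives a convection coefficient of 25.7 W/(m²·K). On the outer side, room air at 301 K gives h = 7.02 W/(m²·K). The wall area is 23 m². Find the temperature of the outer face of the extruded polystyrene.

Thermal resistances in series:
R_inner film = 1/(h_i·A) = 1/(25.7×23) = 0.001692 K/W
R_copper = L/(kA) = 0.0007/(385×23) = 7.905×10^-8 K/W
R_extruded polystyrene = L/(kA) = 0.021/(0.0275×23) = 0.0332 K/W
R_outer film = 1/(h_o·A) = 1/(7.02×23) = 0.006193 K/W
R_total = 0.04109 K/W;  Q = ΔT/R_total = 53/0.04109 = 1290 W
T_interface = T_inner + Q·ΣR(inner→interface) = 248 + 1290×0.03489

T ≈ 293 K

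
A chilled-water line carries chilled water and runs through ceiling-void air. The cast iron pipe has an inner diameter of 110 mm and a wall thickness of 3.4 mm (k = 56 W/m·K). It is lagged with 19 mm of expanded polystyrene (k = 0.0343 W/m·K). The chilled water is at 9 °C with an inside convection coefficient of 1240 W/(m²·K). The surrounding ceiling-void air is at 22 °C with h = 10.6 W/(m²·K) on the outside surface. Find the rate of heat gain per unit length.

q′ ≈ 8.65 W/m

For a radial system each layer contributes R = ln(r_out/r_in)/(2πkL); films add R = 1/(hA).
R_inner film = 1/(h_i·2πr₁L) = 1/(1240×2π×0.055×1) = 0.002334 K/W
R_cast iron pipe wall = ln(58.4/55)/(2π×56×1) = 1.705×10^-4 K/W
R_expanded polystyrene = ln(77.4/58.4)/(2π×0.0343×1) = 1.307 K/W
R_outer film = 1/(h_o·2πr_oL) = 1/(10.6×2π×0.0774×1) = 0.194 K/W
R_total = 1.503 K/W
Q = ΔT/R_total = 13/1.503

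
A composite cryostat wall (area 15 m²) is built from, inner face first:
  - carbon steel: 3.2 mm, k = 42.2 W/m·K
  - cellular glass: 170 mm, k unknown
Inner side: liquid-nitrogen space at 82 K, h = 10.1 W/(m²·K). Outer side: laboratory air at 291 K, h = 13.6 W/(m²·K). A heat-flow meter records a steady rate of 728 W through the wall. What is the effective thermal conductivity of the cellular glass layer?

k ≈ 0.0411 W/(m·K)

Series thermal resistances:
R_inner film = 1/(h_i·A) = 1/(10.1×15) = 0.006601 K/W
R_carbon steel = L/(kA) = 0.0032/(42.2×15) = 5.055×10^-6 K/W
R_outer film = 1/(h_o·A) = 1/(13.6×15) = 0.004902 K/W
Sum of known resistances R_other = 0.01151 K/W
Total R = ΔT/Q = 209/728 = 0.2871 K/W
R_cellular glass = R_total − R_other = 0.2756 K/W
k = L/(R·A) = 0.17/(0.2756×15)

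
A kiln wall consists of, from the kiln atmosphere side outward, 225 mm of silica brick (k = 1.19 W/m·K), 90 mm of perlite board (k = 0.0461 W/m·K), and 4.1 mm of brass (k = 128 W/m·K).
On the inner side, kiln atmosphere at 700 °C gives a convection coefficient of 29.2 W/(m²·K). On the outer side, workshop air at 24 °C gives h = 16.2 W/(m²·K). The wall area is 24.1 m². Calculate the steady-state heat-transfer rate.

Model the wall as resistances in series:
R_inner film = 1/(h_i·A) = 1/(29.2×24.1) = 0.001421 K/W
R_silica brick = L/(kA) = 0.225/(1.19×24.1) = 0.007845 K/W
R_perlite board = L/(kA) = 0.09/(0.0461×24.1) = 0.08101 K/W
R_brass = L/(kA) = 0.0041/(128×24.1) = 1.329×10^-6 K/W
R_outer film = 1/(h_o·A) = 1/(16.2×24.1) = 0.002561 K/W
R_total = 0.09284 K/W
Q = ΔT / R_total = 676 / 0.09284

Q ≈ 7280 W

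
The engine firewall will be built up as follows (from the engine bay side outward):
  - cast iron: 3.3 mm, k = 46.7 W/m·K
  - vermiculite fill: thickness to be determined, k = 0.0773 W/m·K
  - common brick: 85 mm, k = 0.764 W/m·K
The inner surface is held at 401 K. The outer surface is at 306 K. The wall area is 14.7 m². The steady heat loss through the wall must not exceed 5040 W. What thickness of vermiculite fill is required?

Using the resistance-network approach (series):
R_cast iron = L/(kA) = 0.0033/(46.7×14.7) = 4.807×10^-6 K/W
R_common brick = L/(kA) = 0.085/(0.764×14.7) = 0.007568 K/W
Sum of the known resistances R_other = 0.007573 K/W
Required total resistance R_tot = ΔT/Q_allow = 95/5040 = 0.01885 K/W
R_vermiculite fill = R_tot − R_other = 0.01128 K/W
L = R·k·A = 0.01128×0.0773×14.7

L ≈ 12.8 mm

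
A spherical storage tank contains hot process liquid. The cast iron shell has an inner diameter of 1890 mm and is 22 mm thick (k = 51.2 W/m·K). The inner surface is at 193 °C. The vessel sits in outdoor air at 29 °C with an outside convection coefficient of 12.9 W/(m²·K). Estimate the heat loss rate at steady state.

Q ≈ 24700 W

Radial (spherical) resistances in series:
R_cast iron shell = (1/0.945 − 1/0.967)/(4π×51.2) = 3.742×10^-5 K/W
R_outer film = 1/(h·4πr_o²) = 1/(12.9×4π×0.967²) = 0.006597 K/W
R_total = 0.006634 K/W
Q = ΔT/R_total = 164/0.006634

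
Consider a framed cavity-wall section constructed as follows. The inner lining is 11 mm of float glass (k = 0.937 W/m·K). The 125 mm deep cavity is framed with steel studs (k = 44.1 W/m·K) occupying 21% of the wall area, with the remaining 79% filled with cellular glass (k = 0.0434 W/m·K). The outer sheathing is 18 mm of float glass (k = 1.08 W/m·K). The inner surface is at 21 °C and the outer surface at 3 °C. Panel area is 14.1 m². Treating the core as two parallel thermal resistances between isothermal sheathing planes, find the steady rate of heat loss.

Sheathing layers in series; stud and cavity paths in parallel between them.
R_inner = 0.011/(0.937×14.1) = 8.326×10^-4 K/W
R_stud  = 0.125/(44.1×0.21×14.1) = 9.573×10^-4 K/W
R_cav   = 0.125/(0.0434×0.79×14.1) = 0.2586 K/W
1/R_core = 1/R_stud + 1/R_cav → R_core = 9.537×10^-4 K/W
R_outer = 0.018/(1.08×14.1) = 0.001182 K/W
R_total = 0.002968 K/W
Q = ΔT/R_total = 18/0.002968

Q ≈ 6060 W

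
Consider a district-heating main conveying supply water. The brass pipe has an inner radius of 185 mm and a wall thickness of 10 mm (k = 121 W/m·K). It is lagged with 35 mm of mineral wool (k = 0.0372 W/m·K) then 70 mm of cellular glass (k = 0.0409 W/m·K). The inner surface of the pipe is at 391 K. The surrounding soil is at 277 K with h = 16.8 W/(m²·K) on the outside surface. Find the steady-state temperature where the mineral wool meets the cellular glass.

Cylindrical conduction, so R = ln(r₂/r₁)/(2πkL) per layer, in series:
R_brass pipe wall = ln(195/185)/(2π×121×1) = 6.924×10^-5 K/W
R_mineral wool = ln(230/195)/(2π×0.0372×1) = 0.7063 K/W
R_cellular glass = ln(300/230)/(2π×0.0409×1) = 1.034 K/W
R_outer film = 1/(h_o·2πr_oL) = 1/(16.8×2π×0.3×1) = 0.03158 K/W
R_total = 1.772 K/W
Q = ΔT/R_total = 114/1.772
Q = 64.3 W/m
T_interface = T_inner − Q·ΣR(inner→interface) = 391 − 64.3×0.7063

T ≈ 346 K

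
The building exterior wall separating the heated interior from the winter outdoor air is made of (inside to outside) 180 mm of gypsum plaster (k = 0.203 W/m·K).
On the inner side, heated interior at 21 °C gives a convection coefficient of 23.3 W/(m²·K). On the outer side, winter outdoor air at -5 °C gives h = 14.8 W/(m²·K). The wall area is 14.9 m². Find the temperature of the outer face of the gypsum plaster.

Model the wall as resistances in series:
R_inner film = 1/(h_i·A) = 1/(23.3×14.9) = 0.00288 K/W
R_gypsum plaster = L/(kA) = 0.18/(0.203×14.9) = 0.05951 K/W
R_outer film = 1/(h_o·A) = 1/(14.8×14.9) = 0.004535 K/W
R_total = 0.06693 K/W;  Q = ΔT/R_total = 26/0.06693 = 388.5 W
T_interface = T_inner − Q·ΣR(inner→interface) = 21 − 388×0.06239

T ≈ -3.24 °C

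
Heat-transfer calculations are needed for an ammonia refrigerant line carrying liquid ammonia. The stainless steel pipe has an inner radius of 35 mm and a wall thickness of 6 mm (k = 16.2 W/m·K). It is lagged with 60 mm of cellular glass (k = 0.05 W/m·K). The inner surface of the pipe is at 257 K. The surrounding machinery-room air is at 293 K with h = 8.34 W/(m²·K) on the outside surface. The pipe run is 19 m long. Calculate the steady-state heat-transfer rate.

Q ≈ 224 W

Per-layer cylindrical resistances, series-summed:
R_stainless steel pipe wall = ln(41/35)/(2π×16.2×19) = 8.181×10^-5 K/W
R_cellular glass = ln(101/41)/(2π×0.05×19) = 0.151 K/W
R_outer film = 1/(h_o·2πr_oL) = 1/(8.34×2π×0.101×19) = 0.009944 K/W
R_total = 0.1611 K/W
Q = ΔT/R_total = 36/0.1611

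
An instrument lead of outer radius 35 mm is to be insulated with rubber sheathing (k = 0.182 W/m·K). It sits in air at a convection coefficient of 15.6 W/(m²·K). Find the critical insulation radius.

For a cylinder r_cr = k/h = 0.182/15.6
r_cr = 11.7 mm; since the bare radius (35 mm) is above r_cr, any added insulation will reduce heat loss.

r_cr ≈ 11.7 mm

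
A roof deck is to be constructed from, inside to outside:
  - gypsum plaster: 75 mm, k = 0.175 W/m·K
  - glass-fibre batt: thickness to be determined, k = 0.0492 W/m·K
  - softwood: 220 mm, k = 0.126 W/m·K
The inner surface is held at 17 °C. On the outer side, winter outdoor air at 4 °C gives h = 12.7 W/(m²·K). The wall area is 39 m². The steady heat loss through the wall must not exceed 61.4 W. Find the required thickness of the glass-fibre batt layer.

Model the wall as resistances in series:
R_gypsum plaster = L/(kA) = 0.075/(0.175×39) = 0.01099 K/W
R_softwood = L/(kA) = 0.22/(0.126×39) = 0.04477 K/W
R_outer film = 1/(h_o·A) = 1/(12.7×39) = 0.002019 K/W
Sum of the known resistances R_other = 0.05778 K/W
Required total resistance R_tot = ΔT/Q_allow = 13/61.4 = 0.2117 K/W
R_glass-fibre batt = R_tot − R_other = 0.1539 K/W
L = R·k·A = 0.1539×0.0492×39

L ≈ 295 mm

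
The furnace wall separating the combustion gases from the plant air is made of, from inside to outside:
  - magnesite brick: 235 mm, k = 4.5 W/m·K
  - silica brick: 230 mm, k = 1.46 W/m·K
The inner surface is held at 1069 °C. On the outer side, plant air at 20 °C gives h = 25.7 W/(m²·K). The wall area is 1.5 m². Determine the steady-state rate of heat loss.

Series thermal resistances:
R_magnesite brick = L/(kA) = 0.235/(4.5×1.5) = 0.03481 K/W
R_silica brick = L/(kA) = 0.23/(1.46×1.5) = 0.105 K/W
R_outer film = 1/(h_o·A) = 1/(25.7×1.5) = 0.02594 K/W
R_total = 0.1658 K/W
Q = ΔT / R_total = 1049 / 0.1658

Q ≈ 6330 W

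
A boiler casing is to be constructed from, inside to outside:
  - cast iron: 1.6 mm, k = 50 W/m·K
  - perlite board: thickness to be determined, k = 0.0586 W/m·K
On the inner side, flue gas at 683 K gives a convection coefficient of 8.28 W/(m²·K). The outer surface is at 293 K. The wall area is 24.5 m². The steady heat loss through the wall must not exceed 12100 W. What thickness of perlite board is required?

L ≈ 39.2 mm

Series thermal resistances:
R_inner film = 1/(h_i·A) = 1/(8.28×24.5) = 0.00493 K/W
R_cast iron = L/(kA) = 0.0016/(50×24.5) = 1.306×10^-6 K/W
Sum of the known resistances R_other = 0.004931 K/W
Required total resistance R_tot = ΔT/Q_allow = 390/12100 = 0.03223 K/W
R_perlite board = R_tot − R_other = 0.0273 K/W
L = R·k·A = 0.0273×0.0586×24.5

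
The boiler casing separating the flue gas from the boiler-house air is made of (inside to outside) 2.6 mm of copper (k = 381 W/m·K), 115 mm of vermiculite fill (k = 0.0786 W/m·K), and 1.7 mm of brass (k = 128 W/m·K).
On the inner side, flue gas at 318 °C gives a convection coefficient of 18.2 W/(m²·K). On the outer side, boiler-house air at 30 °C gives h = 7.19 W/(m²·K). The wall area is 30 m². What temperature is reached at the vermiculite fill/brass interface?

Thermal resistances in series:
R_inner film = 1/(h_i·A) = 1/(18.2×30) = 0.001832 K/W
R_copper = L/(kA) = 0.0026/(381×30) = 2.275×10^-7 K/W
R_vermiculite fill = L/(kA) = 0.115/(0.0786×30) = 0.04877 K/W
R_brass = L/(kA) = 0.0017/(128×30) = 4.427×10^-7 K/W
R_outer film = 1/(h_o·A) = 1/(7.19×30) = 0.004636 K/W
R_total = 0.05524 K/W;  Q = ΔT/R_total = 288/0.05524 = 5214 W
T_interface = T_inner − Q·ΣR(inner→interface) = 318 − 5210×0.0506

T ≈ 54.2 °C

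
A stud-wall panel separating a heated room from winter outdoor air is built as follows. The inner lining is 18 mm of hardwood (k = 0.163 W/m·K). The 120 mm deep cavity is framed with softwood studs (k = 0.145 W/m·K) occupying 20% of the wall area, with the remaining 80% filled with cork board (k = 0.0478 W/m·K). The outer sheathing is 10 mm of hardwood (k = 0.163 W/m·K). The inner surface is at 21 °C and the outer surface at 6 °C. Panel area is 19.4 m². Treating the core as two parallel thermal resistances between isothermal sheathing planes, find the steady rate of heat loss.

Q ≈ 149 W

Sheathing layers in series; stud and cavity paths in parallel between them.
R_inner = 0.018/(0.163×19.4) = 0.005692 K/W
R_stud  = 0.12/(0.145×0.2×19.4) = 0.2133 K/W
R_cav   = 0.12/(0.0478×0.8×19.4) = 0.1618 K/W
1/R_core = 1/R_stud + 1/R_cav → R_core = 0.09199 K/W
R_outer = 0.01/(0.163×19.4) = 0.003162 K/W
R_total = 0.1008 K/W
Q = ΔT/R_total = 15/0.1008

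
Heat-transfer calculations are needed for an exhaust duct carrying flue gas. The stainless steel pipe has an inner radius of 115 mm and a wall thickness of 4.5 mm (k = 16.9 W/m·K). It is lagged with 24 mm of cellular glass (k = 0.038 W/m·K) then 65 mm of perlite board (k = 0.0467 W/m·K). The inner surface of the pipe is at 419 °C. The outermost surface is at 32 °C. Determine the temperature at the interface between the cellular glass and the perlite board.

T ≈ 274 °C

Per-layer cylindrical resistances, series-summed:
R_stainless steel pipe wall = ln(119.5/115)/(2π×16.9×1) = 3.615×10^-4 K/W
R_cellular glass = ln(143.5/119.5)/(2π×0.038×1) = 0.7665 K/W
R_perlite board = ln(208.5/143.5)/(2π×0.0467×1) = 1.273 K/W
R_total = 2.04 K/W
Q = ΔT/R_total = 387/2.04
Q = 190 W/m
T_interface = T_inner − Q·ΣR(inner→interface) = 419 − 190×0.7669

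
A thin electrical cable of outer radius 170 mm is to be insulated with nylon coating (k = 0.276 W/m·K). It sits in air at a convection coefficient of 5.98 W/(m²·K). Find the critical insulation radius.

For a cylinder r_cr = k/h = 0.276/5.98
r_cr = 46.2 mm; since the bare radius (170 mm) is above r_cr, any added insulation will reduce heat loss.

r_cr ≈ 46.2 mm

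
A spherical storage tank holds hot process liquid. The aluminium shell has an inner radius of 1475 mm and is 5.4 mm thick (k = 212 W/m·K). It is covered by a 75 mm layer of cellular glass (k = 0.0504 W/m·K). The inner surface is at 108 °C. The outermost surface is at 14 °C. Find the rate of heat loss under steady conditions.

Q ≈ 1830 W

Radial (spherical) resistances in series:
R_aluminium shell = (1/1.475 − 1/1.4804)/(4π×212) = 9.283×10^-7 K/W
R_cellular glass = (1/1.4804 − 1/1.5554)/(4π×0.0504) = 0.05143 K/W
R_total = 0.05143 K/W
Q = ΔT/R_total = 94/0.05143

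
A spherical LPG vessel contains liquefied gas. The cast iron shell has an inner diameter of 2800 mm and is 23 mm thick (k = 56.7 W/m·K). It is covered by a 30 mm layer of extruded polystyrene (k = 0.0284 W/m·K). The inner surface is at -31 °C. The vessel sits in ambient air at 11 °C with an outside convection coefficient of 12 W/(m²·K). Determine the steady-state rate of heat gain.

Each spherical layer contributes R = (1/r_i − 1/r_o)/(4πk):
R_cast iron shell = (1/1.4 − 1/1.423)/(4π×56.7) = 1.62×10^-5 K/W
R_extruded polystyrene = (1/1.423 − 1/1.453)/(4π×0.0284) = 0.04066 K/W
R_outer film = 1/(h·4πr_o²) = 1/(12×4π×1.453²) = 0.003141 K/W
R_total = 0.04381 K/W
Q = ΔT/R_total = 42/0.04381

Q ≈ 959 W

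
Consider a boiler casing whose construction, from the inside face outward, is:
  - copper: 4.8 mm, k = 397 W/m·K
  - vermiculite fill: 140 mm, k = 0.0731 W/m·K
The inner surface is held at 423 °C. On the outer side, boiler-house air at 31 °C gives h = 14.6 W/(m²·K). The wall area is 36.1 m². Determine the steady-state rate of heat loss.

Q ≈ 7130 W

Series thermal resistances:
R_copper = L/(kA) = 0.0048/(397×36.1) = 3.349×10^-7 K/W
R_vermiculite fill = L/(kA) = 0.14/(0.0731×36.1) = 0.05305 K/W
R_outer film = 1/(h_o·A) = 1/(14.6×36.1) = 0.001897 K/W
R_total = 0.05495 K/W
Q = ΔT / R_total = 392 / 0.05495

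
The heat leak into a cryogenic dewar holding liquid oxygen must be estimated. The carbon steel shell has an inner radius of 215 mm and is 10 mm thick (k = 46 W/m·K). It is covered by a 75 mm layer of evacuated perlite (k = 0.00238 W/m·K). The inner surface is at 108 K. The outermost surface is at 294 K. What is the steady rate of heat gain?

Q ≈ 5.01 W

Spherical conduction: R = (1/r_in − 1/r_out)/(4πk) per layer; series-sum.
R_carbon steel shell = (1/0.215 − 1/0.225)/(4π×46) = 3.576×10^-4 K/W
R_evacuated perlite = (1/0.225 − 1/0.3)/(4π×0.00238) = 37.15 K/W
R_total = 37.15 K/W
Q = ΔT/R_total = 186/37.15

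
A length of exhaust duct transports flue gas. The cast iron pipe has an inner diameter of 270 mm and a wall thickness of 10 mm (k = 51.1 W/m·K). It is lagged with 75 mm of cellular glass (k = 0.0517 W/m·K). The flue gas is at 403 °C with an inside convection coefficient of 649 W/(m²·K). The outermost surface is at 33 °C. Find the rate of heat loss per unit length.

For a radial system each layer contributes R = ln(r_out/r_in)/(2πkL); films add R = 1/(hA).
R_inner film = 1/(h_i·2πr₁L) = 1/(649×2π×0.135×1) = 0.001817 K/W
R_cast iron pipe wall = ln(145/135)/(2π×51.1×1) = 2.226×10^-4 K/W
R_cellular glass = ln(220/145)/(2π×0.0517×1) = 1.283 K/W
R_total = 1.285 K/W
Q = ΔT/R_total = 370/1.285

q′ ≈ 288 W/m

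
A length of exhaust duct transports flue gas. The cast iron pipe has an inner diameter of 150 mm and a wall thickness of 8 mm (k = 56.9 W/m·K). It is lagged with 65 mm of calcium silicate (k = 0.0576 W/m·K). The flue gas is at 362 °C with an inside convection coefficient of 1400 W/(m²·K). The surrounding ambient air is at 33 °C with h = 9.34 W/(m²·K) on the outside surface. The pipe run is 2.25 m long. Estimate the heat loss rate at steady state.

Q ≈ 432 W

Per-layer cylindrical resistances, series-summed:
R_inner film = 1/(h_i·2πr₁L) = 1/(1400×2π×0.075×2.25) = 6.737×10^-4 K/W
R_cast iron pipe wall = ln(83/75)/(2π×56.9×2.25) = 1.26×10^-4 K/W
R_calcium silicate = ln(148/83)/(2π×0.0576×2.25) = 0.7103 K/W
R_outer film = 1/(h_o·2πr_oL) = 1/(9.34×2π×0.148×2.25) = 0.05117 K/W
R_total = 0.7622 K/W
Q = ΔT/R_total = 329/0.7622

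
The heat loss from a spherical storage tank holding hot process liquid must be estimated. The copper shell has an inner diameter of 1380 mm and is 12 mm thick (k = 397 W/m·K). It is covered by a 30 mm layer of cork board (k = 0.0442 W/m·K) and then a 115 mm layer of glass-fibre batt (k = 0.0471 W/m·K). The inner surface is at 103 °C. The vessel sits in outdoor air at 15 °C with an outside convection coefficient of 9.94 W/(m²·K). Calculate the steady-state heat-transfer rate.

Spherical conduction: R = (1/r_in − 1/r_out)/(4πk) per layer; series-sum.
R_copper shell = (1/0.69 − 1/0.702)/(4π×397) = 4.966×10^-6 K/W
R_cork board = (1/0.702 − 1/0.732)/(4π×0.0442) = 0.1051 K/W
R_glass-fibre batt = (1/0.732 − 1/0.847)/(4π×0.0471) = 0.3134 K/W
R_outer film = 1/(h·4πr_o²) = 1/(9.94×4π×0.847²) = 0.01116 K/W
R_total = 0.4297 K/W
Q = ΔT/R_total = 88/0.4297

Q ≈ 205 W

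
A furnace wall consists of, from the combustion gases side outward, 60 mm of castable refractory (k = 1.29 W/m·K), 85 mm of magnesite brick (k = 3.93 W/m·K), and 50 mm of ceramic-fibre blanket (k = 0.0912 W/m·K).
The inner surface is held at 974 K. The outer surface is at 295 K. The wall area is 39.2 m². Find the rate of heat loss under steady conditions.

Q ≈ 43200 W

Series thermal resistances:
R_castable refractory = L/(kA) = 0.06/(1.29×39.2) = 0.001187 K/W
R_magnesite brick = L/(kA) = 0.085/(3.93×39.2) = 5.517×10^-4 K/W
R_ceramic-fibre blanket = L/(kA) = 0.05/(0.0912×39.2) = 0.01399 K/W
R_total = 0.01572 K/W
Q = ΔT / R_total = 679 / 0.01572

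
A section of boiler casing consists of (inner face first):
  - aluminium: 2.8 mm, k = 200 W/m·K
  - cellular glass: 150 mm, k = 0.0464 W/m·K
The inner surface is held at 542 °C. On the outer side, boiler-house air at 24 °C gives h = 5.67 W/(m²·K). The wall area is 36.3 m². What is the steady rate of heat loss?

Q ≈ 5520 W

Model the wall as resistances in series:
R_aluminium = L/(kA) = 0.0028/(200×36.3) = 3.857×10^-7 K/W
R_cellular glass = L/(kA) = 0.15/(0.0464×36.3) = 0.08906 K/W
R_outer film = 1/(h_o·A) = 1/(5.67×36.3) = 0.004859 K/W
R_total = 0.09392 K/W
Q = ΔT / R_total = 518 / 0.09392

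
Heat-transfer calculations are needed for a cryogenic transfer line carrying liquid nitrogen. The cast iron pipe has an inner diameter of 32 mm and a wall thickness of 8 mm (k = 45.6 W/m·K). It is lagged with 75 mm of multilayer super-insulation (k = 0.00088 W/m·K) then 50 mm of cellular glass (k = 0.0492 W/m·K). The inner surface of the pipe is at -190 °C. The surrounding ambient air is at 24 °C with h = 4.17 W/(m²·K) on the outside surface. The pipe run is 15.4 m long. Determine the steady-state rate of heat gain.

Treating each annulus and film as a series resistance:
R_cast iron pipe wall = ln(24/16)/(2π×45.6×15.4) = 9.189×10^-5 K/W
R_multilayer super-insulation = ln(99/24)/(2π×0.00088×15.4) = 16.64 K/W
R_cellular glass = ln(149/99)/(2π×0.0492×15.4) = 0.08588 K/W
R_outer film = 1/(h_o·2πr_oL) = 1/(4.17×2π×0.149×15.4) = 0.01663 K/W
R_total = 16.74 K/W
Q = ΔT/R_total = 214/16.74

Q ≈ 12.8 W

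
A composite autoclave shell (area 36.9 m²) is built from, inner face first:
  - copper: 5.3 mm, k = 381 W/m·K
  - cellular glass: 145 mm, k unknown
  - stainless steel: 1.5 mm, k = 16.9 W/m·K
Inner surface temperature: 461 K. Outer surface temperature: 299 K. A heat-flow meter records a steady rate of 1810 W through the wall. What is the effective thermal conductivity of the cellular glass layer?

Treating each layer as a thermal resistance in series:
R_copper = L/(kA) = 0.0053/(381×36.9) = 3.77×10^-7 K/W
R_stainless steel = L/(kA) = 0.0015/(16.9×36.9) = 2.405×10^-6 K/W
Sum of known resistances R_other = 2.782×10^-6 K/W
Total R = ΔT/Q = 162/1810 = 0.0895 K/W
R_cellular glass = R_total − R_other = 0.0895 K/W
k = L/(R·A) = 0.145/(0.0895×36.9)

k ≈ 0.0439 W/(m·K)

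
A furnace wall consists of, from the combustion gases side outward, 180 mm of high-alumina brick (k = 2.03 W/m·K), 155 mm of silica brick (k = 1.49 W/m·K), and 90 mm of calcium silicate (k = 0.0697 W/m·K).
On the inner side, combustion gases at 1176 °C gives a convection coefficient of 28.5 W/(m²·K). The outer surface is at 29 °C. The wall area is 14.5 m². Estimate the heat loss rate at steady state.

Q ≈ 10900 W

Series thermal resistances:
R_inner film = 1/(h_i·A) = 1/(28.5×14.5) = 0.00242 K/W
R_high-alumina brick = L/(kA) = 0.18/(2.03×14.5) = 0.006115 K/W
R_silica brick = L/(kA) = 0.155/(1.49×14.5) = 0.007174 K/W
R_calcium silicate = L/(kA) = 0.09/(0.0697×14.5) = 0.08905 K/W
R_total = 0.1048 K/W
Q = ΔT / R_total = 1147 / 0.1048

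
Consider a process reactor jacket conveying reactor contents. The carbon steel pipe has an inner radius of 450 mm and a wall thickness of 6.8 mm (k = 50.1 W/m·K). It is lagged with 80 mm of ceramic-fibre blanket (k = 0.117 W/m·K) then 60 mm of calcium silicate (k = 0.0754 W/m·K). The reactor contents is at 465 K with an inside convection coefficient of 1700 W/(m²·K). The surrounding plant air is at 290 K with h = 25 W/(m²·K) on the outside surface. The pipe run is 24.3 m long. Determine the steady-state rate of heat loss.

Per-layer cylindrical resistances, series-summed:
R_inner film = 1/(h_i·2πr₁L) = 1/(1700×2π×0.45×24.3) = 8.562×10^-6 K/W
R_carbon steel pipe wall = ln(456.8/450)/(2π×50.1×24.3) = 1.961×10^-6 K/W
R_ceramic-fibre blanket = ln(536.8/456.8)/(2π×0.117×24.3) = 0.009034 K/W
R_calcium silicate = ln(596.8/536.8)/(2π×0.0754×24.3) = 0.009204 K/W
R_outer film = 1/(h_o·2πr_oL) = 1/(25×2π×0.5968×24.3) = 4.39×10^-4 K/W
R_total = 0.01869 K/W
Q = ΔT/R_total = 175/0.01869

Q ≈ 9360 W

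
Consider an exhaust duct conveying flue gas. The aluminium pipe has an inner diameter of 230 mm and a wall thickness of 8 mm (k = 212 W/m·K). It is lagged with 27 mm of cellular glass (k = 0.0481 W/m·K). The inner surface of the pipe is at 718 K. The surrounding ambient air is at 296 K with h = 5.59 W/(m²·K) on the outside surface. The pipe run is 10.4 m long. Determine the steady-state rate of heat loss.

Treating each annulus and film as a series resistance:
R_aluminium pipe wall = ln(123/115)/(2π×212×10.4) = 4.855×10^-6 K/W
R_cellular glass = ln(150/123)/(2π×0.0481×10.4) = 0.06314 K/W
R_outer film = 1/(h_o·2πr_oL) = 1/(5.59×2π×0.15×10.4) = 0.01825 K/W
R_total = 0.08139 K/W
Q = ΔT/R_total = 422/0.08139

Q ≈ 5180 W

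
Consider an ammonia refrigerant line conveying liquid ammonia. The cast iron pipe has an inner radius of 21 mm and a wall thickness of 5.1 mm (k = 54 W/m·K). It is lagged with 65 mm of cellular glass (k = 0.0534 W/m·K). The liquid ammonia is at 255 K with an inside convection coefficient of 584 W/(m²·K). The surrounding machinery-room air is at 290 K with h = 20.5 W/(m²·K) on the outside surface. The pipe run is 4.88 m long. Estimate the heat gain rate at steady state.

Q ≈ 44.7 W

Treating each annulus and film as a series resistance:
R_inner film = 1/(h_i·2πr₁L) = 1/(584×2π×0.021×4.88) = 0.002659 K/W
R_cast iron pipe wall = ln(26.1/21)/(2π×54×4.88) = 1.313×10^-4 K/W
R_cellular glass = ln(91.1/26.1)/(2π×0.0534×4.88) = 0.7634 K/W
R_outer film = 1/(h_o·2πr_oL) = 1/(20.5×2π×0.0911×4.88) = 0.01746 K/W
R_total = 0.7837 K/W
Q = ΔT/R_total = 35/0.7837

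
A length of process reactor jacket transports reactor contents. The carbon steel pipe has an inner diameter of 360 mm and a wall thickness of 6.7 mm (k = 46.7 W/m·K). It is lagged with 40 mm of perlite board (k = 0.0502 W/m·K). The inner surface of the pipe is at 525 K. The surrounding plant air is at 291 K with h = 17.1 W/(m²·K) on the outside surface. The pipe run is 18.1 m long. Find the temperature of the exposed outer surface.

T ≈ 306 K

Treating each annulus and film as a series resistance:
R_carbon steel pipe wall = ln(186.7/180)/(2π×46.7×18.1) = 6.881×10^-6 K/W
R_perlite board = ln(226.7/186.7)/(2π×0.0502×18.1) = 0.034 K/W
R_outer film = 1/(h_o·2πr_oL) = 1/(17.1×2π×0.2267×18.1) = 0.002268 K/W
R_total = 0.03628 K/W
Q = ΔT/R_total = 234/0.03628
Q = 6450 W
T_interface = T_inner − Q·ΣR(inner→interface) = 525 − 6450×0.03401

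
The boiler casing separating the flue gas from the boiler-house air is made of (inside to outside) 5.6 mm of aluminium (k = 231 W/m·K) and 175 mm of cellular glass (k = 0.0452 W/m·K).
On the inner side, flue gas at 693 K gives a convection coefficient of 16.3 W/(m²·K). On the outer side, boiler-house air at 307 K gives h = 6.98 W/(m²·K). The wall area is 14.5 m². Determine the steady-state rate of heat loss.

Treating each layer as a thermal resistance in series:
R_inner film = 1/(h_i·A) = 1/(16.3×14.5) = 0.004231 K/W
R_aluminium = L/(kA) = 0.0056/(231×14.5) = 1.672×10^-6 K/W
R_cellular glass = L/(kA) = 0.175/(0.0452×14.5) = 0.267 K/W
R_outer film = 1/(h_o·A) = 1/(6.98×14.5) = 0.00988 K/W
R_total = 0.2811 K/W
Q = ΔT / R_total = 386 / 0.2811

Q ≈ 1370 W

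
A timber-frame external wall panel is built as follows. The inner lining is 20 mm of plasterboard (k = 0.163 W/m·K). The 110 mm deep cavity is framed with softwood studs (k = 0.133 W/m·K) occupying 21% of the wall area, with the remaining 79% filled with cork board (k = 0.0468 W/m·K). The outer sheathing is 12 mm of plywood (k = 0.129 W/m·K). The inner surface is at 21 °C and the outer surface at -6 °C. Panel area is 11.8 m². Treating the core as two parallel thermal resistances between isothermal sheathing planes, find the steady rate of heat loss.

Q ≈ 167 W

Sheathing layers in series; stud and cavity paths in parallel between them.
R_inner = 0.02/(0.163×11.8) = 0.0104 K/W
R_stud  = 0.11/(0.133×0.21×11.8) = 0.3338 K/W
R_cav   = 0.11/(0.0468×0.79×11.8) = 0.2521 K/W
1/R_core = 1/R_stud + 1/R_cav → R_core = 0.1436 K/W
R_outer = 0.012/(0.129×11.8) = 0.007883 K/W
R_total = 0.1619 K/W
Q = ΔT/R_total = 27/0.1619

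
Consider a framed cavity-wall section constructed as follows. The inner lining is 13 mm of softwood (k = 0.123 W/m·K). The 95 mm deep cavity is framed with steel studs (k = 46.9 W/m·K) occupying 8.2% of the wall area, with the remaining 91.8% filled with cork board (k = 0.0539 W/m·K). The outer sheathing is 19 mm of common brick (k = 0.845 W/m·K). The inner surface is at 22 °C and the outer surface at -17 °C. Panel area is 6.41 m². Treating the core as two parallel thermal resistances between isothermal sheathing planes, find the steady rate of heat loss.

Q ≈ 1640 W

Sheathing layers in series; stud and cavity paths in parallel between them.
R_inner = 0.013/(0.123×6.41) = 0.01649 K/W
R_stud  = 0.095/(46.9×0.082×6.41) = 0.003854 K/W
R_cav   = 0.095/(0.0539×0.918×6.41) = 0.2995 K/W
1/R_core = 1/R_stud + 1/R_cav → R_core = 0.003805 K/W
R_outer = 0.019/(0.845×6.41) = 0.003508 K/W
R_total = 0.0238 K/W
Q = ΔT/R_total = 39/0.0238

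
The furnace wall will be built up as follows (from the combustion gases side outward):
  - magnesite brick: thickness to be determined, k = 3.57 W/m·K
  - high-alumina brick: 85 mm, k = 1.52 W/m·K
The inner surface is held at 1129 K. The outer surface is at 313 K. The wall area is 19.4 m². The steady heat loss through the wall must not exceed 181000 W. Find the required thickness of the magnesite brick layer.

L ≈ 113 mm

Thermal resistances in series:
R_high-alumina brick = L/(kA) = 0.085/(1.52×19.4) = 0.002883 K/W
Sum of the known resistances R_other = 0.002883 K/W
Required total resistance R_tot = ΔT/Q_allow = 816/181000 = 0.004508 K/W
R_magnesite brick = R_tot − R_other = 0.001626 K/W
L = R·k·A = 0.001626×3.57×19.4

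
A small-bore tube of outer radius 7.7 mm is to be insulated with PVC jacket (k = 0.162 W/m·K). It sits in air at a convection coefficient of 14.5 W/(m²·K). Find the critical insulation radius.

For a cylinder r_cr = k/h = 0.162/14.5
r_cr = 11.2 mm; since the bare radius (7.7 mm) is below r_cr, adding a thin layer of insulation will *increase* heat loss.

r_cr ≈ 11.2 mm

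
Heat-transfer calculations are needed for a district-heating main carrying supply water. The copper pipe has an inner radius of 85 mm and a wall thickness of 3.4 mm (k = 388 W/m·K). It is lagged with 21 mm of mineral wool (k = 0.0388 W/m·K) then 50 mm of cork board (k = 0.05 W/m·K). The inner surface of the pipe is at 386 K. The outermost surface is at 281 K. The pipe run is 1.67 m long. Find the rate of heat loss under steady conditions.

For a radial system each layer contributes R = ln(r_out/r_in)/(2πkL); films add R = 1/(hA).
R_copper pipe wall = ln(88.4/85)/(2π×388×1.67) = 9.634×10^-6 K/W
R_mineral wool = ln(109.4/88.4)/(2π×0.0388×1.67) = 0.5235 K/W
R_cork board = ln(159.4/109.4)/(2π×0.05×1.67) = 0.7174 K/W
R_total = 1.241 K/W
Q = ΔT/R_total = 105/1.241

Q ≈ 84.6 W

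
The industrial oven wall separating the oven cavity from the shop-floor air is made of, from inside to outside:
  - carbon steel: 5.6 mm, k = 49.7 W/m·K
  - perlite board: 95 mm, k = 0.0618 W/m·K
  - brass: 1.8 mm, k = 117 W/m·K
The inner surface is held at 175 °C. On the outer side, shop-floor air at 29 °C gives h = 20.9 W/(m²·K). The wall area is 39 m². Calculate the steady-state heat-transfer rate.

Q ≈ 3590 W

Series thermal resistances:
R_carbon steel = L/(kA) = 0.0056/(49.7×39) = 2.889×10^-6 K/W
R_perlite board = L/(kA) = 0.095/(0.0618×39) = 0.03942 K/W
R_brass = L/(kA) = 0.0018/(117×39) = 3.945×10^-7 K/W
R_outer film = 1/(h_o·A) = 1/(20.9×39) = 0.001227 K/W
R_total = 0.04065 K/W
Q = ΔT / R_total = 146 / 0.04065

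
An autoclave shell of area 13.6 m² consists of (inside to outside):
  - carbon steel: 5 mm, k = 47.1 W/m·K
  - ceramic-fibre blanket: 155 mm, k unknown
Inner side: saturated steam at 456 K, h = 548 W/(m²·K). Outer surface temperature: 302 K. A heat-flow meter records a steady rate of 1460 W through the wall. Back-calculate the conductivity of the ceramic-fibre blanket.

k ≈ 0.108 W/(m·K)

Treating each layer as a thermal resistance in series:
R_inner film = 1/(h_i·A) = 1/(548×13.6) = 1.342×10^-4 K/W
R_carbon steel = L/(kA) = 0.005/(47.1×13.6) = 7.806×10^-6 K/W
Sum of known resistances R_other = 1.42×10^-4 K/W
Total R = ΔT/Q = 154/1460 = 0.1055 K/W
R_ceramic-fibre blanket = R_total − R_other = 0.1053 K/W
k = L/(R·A) = 0.155/(0.1053×13.6)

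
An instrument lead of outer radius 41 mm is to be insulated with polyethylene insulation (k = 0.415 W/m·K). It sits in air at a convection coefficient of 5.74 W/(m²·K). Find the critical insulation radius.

r_cr ≈ 72.3 mm

For a cylinder r_cr = k/h = 0.415/5.74
r_cr = 72.3 mm; since the bare radius (41 mm) is below r_cr, adding a thin layer of insulation will *increase* heat loss.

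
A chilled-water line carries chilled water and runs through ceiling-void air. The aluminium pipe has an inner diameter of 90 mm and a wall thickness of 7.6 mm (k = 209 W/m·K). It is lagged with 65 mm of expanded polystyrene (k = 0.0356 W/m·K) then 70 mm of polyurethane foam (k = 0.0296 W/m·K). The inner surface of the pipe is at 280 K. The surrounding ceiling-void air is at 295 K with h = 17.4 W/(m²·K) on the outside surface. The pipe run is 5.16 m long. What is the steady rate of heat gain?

Radial resistances (cylindrical: R_cond = ln(r_o/r_i)/(2πkL), R_conv = 1/(h·2πrL)):
R_aluminium pipe wall = ln(52.6/45)/(2π×209×5.16) = 2.303×10^-5 K/W
R_expanded polystyrene = ln(117.6/52.6)/(2π×0.0356×5.16) = 0.6971 K/W
R_polyurethane foam = ln(187.6/117.6)/(2π×0.0296×5.16) = 0.4867 K/W
R_outer film = 1/(h_o·2πr_oL) = 1/(17.4×2π×0.1876×5.16) = 0.009449 K/W
R_total = 1.193 K/W
Q = ΔT/R_total = 15/1.193

Q ≈ 12.6 W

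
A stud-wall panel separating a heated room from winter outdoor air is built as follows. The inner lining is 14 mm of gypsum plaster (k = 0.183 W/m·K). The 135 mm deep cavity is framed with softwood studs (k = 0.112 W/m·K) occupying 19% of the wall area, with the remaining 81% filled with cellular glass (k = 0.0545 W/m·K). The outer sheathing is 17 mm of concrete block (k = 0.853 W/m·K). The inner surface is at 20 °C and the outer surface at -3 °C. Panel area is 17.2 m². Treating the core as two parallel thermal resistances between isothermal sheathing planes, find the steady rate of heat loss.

Sheathing layers in series; stud and cavity paths in parallel between them.
R_inner = 0.014/(0.183×17.2) = 0.004448 K/W
R_stud  = 0.135/(0.112×0.19×17.2) = 0.3688 K/W
R_cav   = 0.135/(0.0545×0.81×17.2) = 0.1778 K/W
1/R_core = 1/R_stud + 1/R_cav → R_core = 0.12 K/W
R_outer = 0.017/(0.853×17.2) = 0.001159 K/W
R_total = 0.1256 K/W
Q = ΔT/R_total = 23/0.1256

Q ≈ 183 W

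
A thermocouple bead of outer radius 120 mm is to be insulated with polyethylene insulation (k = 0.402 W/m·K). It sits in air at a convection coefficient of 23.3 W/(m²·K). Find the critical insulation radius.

For a sphere r_cr = 2k/h = 2×0.402/23.3
r_cr = 34.5 mm; since the bare radius (120 mm) is above r_cr, any added insulation will reduce heat loss.

r_cr ≈ 34.5 mm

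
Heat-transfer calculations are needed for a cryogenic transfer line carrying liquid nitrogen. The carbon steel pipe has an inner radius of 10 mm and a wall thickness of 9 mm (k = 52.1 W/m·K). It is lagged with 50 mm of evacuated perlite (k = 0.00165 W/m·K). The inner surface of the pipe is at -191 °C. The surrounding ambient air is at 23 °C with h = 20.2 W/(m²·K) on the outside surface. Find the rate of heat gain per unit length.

q′ ≈ 1.72 W/m

Radial resistances (cylindrical: R_cond = ln(r_o/r_i)/(2πkL), R_conv = 1/(h·2πrL)):
R_carbon steel pipe wall = ln(19/10)/(2π×52.1×1) = 0.001961 K/W
R_evacuated perlite = ln(69/19)/(2π×0.00165×1) = 124.4 K/W
R_outer film = 1/(h_o·2πr_oL) = 1/(20.2×2π×0.069×1) = 0.1142 K/W
R_total = 124.5 K/W
Q = ΔT/R_total = 214/124.5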